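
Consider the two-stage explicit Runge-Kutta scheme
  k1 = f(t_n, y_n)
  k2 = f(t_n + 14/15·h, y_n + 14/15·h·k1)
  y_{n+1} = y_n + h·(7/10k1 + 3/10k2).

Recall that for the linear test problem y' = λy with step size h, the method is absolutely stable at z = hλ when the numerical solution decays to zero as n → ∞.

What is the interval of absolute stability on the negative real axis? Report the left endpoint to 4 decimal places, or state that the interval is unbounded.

(-3.5714, 0).

Set f=λy, z=hλ:
  k1=λy_n ⇒ h·k1=z·y_n;  k2=λ(1+14/15z)y_n ⇒ h·k2=z(1+14/15z)y_n
  y_{n+1}/y_n = 1 + 7/10z + 3/10z(1+14/15z) = 1 + z + 7/25z²
  so R(z) = 1 + z + 7/25z².

Need |R(x)|<1, x<0.
x=-0.7: |R|=0.4372
R=1: x+7/25x²=0 ⇒ x=−25/7=-3.5714; min R=1−1/(4·7/25)=0.1071>−1
Confirm numerically:
  x=-3.403: |R|=0.83951 <1
  x=-2.694: |R|=0.33814 <1
  x=-2.106: |R|=0.13587 <1
  x=-3.675: |R|=1.10658 >1
  x=-3.652: |R|=1.08239 >1
So |R|<1 on (-3.5714, 0).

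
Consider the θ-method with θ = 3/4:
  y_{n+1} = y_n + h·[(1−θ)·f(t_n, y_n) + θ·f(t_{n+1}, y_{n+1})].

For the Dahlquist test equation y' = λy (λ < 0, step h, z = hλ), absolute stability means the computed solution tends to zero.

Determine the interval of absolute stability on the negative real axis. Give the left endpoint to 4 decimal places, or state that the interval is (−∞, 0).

unbounded; (−∞, 0).

Test eqn y'=λy, z=hλ:
  y_{n+1} = y_n + z·[1/4·y_n + 3/4·y_{n+1}] ⇒ (1 − 3/4z)y_{n+1} = (1 + 1/4z)y_n
  ⇒ R(z) = (1 + 1/4z)/(1 − 3/4z).

Boundary: |R(x)|=1, x<0.
x=-1.68: |R|=0.2566
x=-2: |R|=0.2000
x=-10: |R|=0.1765
x=-100: |R|=0.3158
θ=3/4≥1/2 ⇒ |1+1/4x|<|1−3/4x| ∀x<0 ⇒ interval (−∞,0).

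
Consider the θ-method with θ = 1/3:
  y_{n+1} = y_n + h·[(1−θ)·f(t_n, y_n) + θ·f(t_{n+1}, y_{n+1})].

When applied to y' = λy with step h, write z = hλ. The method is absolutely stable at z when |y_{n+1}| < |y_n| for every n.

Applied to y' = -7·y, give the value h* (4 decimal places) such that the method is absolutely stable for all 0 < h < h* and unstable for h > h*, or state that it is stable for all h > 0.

On y'=λy, z=hλ:
  y_{n+1} = y_n + z·[2/3·y_n + 1/3·y_{n+1}] ⇒ (1 − 1/3z)y_{n+1} = (1 + 2/3z)y_n
  ⇒ R(z) = (1 + 2/3z)/(1 − 1/3z).

Find x<0 with |R(x)|<1.
x=-1.42: |R|=0.0362
R=−1: 1+2/3x = −1+1/3x ⇒ -1/3x=2 ⇒ x=2/(-1/3)=-6.0000
Confirm numerically:
  x=-5.519: |R|=0.94354 <1
  x=-5.282: |R|=0.91331 <1
  x=-4.423: |R|=0.78755 <1
  x=-6.254: |R|=1.02745 >1
  x=-6.175: |R|=1.01907 >1
  x=-6.052: |R|=1.00574 >1
So |R|<1 on (-6.0000, 0).

(-6.0000,0); λ=-7 ⇒ h* = (6)/7 = 0.8571.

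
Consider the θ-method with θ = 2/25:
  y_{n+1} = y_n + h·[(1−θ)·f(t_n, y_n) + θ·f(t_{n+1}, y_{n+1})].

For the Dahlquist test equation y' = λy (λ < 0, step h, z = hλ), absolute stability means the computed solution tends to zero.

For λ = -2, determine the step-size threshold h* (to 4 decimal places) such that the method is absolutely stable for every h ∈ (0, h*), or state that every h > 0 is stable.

With y'=λy (z=hλ):
  y_{n+1} = y_n + z·[23/25·y_n + 2/25·y_{n+1}] ⇒ (1 − 2/25z)y_{n+1} = (1 + 23/25z)y_n
  Hence R(z) = (1 + 23/25z)/(1 − 2/25z).

Need |R(x)|<1, x<0.
x=-0.69: |R|=0.3461
R=−1: 1+23/25x = −1+2/25x ⇒ -21/25x=2 ⇒ x=2/(-21/25)=-2.3810
Confirm numerically:
  x=-2.165: |R|=0.84538 <1
  x=-1.195: |R|=0.09073 <1
  x=-1.128: |R|=0.03463 <1
  x=-2.871: |R|=1.33475 >1
  x=-2.572: |R|=1.13309 >1
So |R|<1 on (-2.3810, 0).

(-2.3810,0); λ=-2 ⇒ h* = (50/21)/2 = 1.1905.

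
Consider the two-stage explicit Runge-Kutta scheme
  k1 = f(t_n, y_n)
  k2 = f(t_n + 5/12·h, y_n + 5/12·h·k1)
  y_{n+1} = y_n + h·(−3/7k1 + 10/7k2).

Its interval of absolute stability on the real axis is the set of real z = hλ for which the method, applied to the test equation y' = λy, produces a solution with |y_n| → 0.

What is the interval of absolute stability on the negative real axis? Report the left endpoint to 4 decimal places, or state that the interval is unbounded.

(-1.6800, 0).

With y'=λy (z=hλ):
  k1=λy_n ⇒ h·k1=z·y_n;  k2=λ(1+5/12z)y_n ⇒ h·k2=z(1+5/12z)y_n
  y_{n+1}/y_n = 1 − 3/7z + 10/7z(1+5/12z) = 1 + z + 25/42z²
  Hence R(z) = 1 + z + 25/42z².

Boundary: |R(x)|=1, x<0.
x=-1.64: |R|=0.9610
R=1: x+25/42x²=0 ⇒ x=−42/25=-1.6800; min R=1−1/(4·25/42)=0.5800>−1
Confirm numerically:
  x=-1.585: |R|=0.91037 <1
  x=-1.422: |R|=0.78162 <1
  x=-1.346: |R|=0.73240 <1
  x=-1.145: |R|=0.63537 <1
  x=-2.197: |R|=1.67610 >1
  x=-1.953: |R|=1.31736 >1
Interval (-1.6800, 0).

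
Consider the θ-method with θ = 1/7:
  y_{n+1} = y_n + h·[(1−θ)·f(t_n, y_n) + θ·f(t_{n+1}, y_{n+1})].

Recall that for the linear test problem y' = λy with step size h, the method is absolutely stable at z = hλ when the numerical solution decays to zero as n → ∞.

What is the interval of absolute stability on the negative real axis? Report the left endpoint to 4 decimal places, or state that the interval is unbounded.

z∈(-2.8000,0).

Test eqn y'=λy, z=hλ:
  y_{n+1} = y_n + z·[6/7·y_n + 1/7·y_{n+1}] ⇒ (1 − 1/7z)y_{n+1} = (1 + 6/7z)y_n
  R(z) = (1 + 6/7z)/(1 − 1/7z).

Find x<0 with |R(x)|<1.
x=-0.4: |R|=0.6216
R=−1: 1+6/7x = −1+1/7x ⇒ -5/7x=2 ⇒ x=2/(-5/7)=-2.8000
Confirm numerically:
  x=-2.398: |R|=0.78612 <1
  x=-1.870: |R|=0.47576 <1
  x=-1.589: |R|=0.29503 <1
  x=-1.193: |R|=0.01928 <1
  x=-3.345: |R|=1.26341 >1
  x=-3.017: |R|=1.10832 >1
  x=-2.828: |R|=1.01425 >1
Interval (-2.8000, 0).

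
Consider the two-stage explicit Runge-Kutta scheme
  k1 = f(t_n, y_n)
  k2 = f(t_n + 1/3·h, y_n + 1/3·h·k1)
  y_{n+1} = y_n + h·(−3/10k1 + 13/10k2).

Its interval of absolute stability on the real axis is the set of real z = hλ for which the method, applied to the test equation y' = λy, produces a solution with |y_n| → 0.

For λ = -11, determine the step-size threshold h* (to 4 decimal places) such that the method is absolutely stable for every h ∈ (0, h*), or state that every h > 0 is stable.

(-2.3077,0); λ=-11 ⇒ h* = (30/13)/11 = 0.2098.

With y'=λy (z=hλ):
  k1=λy_n ⇒ h·k1=z·y_n;  k2=λ(1+1/3z)y_n ⇒ h·k2=z(1+1/3z)y_n
  y_{n+1}/y_n = 1 − 3/10z + 13/10z(1+1/3z) = 1 + z + 13/30z²
  ⇒ R(z) = 1 + z + 13/30z².

Need |R(x)|<1, x<0.
x=-1.28: |R|=0.4300
R=1: x+13/30x²=0 ⇒ x=−30/13=-2.3077; min R=1−1/(4·13/30)=0.4231>−1
Confirm numerically:
  x=-1.708: |R|=0.55615 <1
  x=-1.449: |R|=0.46083 <1
  x=-1.172: |R|=0.42322 <1
  x=-0.924: |R|=0.44597 <1
  x=-2.890: |R|=1.72924 >1
  x=-2.625: |R|=1.36094 >1
So |R|<1 on (-2.3077, 0).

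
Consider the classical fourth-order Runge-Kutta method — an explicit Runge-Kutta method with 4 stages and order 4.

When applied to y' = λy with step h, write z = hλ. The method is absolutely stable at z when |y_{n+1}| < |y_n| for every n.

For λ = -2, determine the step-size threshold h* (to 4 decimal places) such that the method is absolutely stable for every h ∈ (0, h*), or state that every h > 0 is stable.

With y'=λy (z=hλ):
  order 4, 4-stage ⇒ R(z)=1+z+z^2/2+z^3/6+z^4/24
  (e.g. R(-1.43)=0.27932, |R|=0.27932)

Need |R(x)|<1, x<0.
x=-1.43: |R|=0.2793
|R(-3.08)|=1.5432 |R(-1.34)|=0.2911 |R(-1.15)|=0.3306
Bisect:
  x_lo=-3.3200 |R|=2.1544  x_hi=-0.3428 |R|=0.7098
  mid=-1.83139 |R|=0.29058 →hi
  mid=-2.57570 |R|=0.72732 →hi
  mid=-2.94785 |R|=1.27405 →lo
  mid=-2.76177 |R|=0.96511 →hi
  mid=-2.85481 |R|=1.10997 →lo
  mid=-2.80829 |R|=1.03523 →lo
  mid=-2.78503 |R|=0.99961 →hi
  ...
  [-2.78540,-2.78522] ⇒ x*=-2.7853
So |R|<1 on (-2.7853, 0).

(-2.7853,0); λ=-2 ⇒ h* = 1.3926.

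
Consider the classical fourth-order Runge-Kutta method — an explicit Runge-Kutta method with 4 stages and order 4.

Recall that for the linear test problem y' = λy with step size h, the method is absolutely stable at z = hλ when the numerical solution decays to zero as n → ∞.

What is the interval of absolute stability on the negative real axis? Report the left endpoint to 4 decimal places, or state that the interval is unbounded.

Test eqn y'=λy, z=hλ:
  order 4, 4-stage ⇒ R(z)=1+z+z^2/2+z^3/6+z^4/24
  (e.g. R(-1.42)=0.28040, |R|=0.28040)

Solve |R(x)|<1 on ℝ⁻.
x=-1.42: |R|=0.2804
|R(-2.71)|=0.8923 |R(-2.49)|=0.6387 |R(-0.64)|=0.5281
Bisect:
  x_lo=-3.1077 |R|=1.6054  x_hi=-0.3975 |R|=0.6721
  mid=-1.75259 |R|=0.27910 →hi
  mid=-2.43016 |R|=0.58393 →hi
  mid=-2.76894 |R|=0.97562 →hi
  mid=-2.93833 |R|=1.25634 →lo
  mid=-2.85363 |R|=1.10802 →lo
  mid=-2.81129 |R|=1.03990 →lo
  mid=-2.79011 |R|=1.00729 →lo
  mid=-2.77953 |R|=0.99134 →hi
  mid=-2.78482 |R|=0.99929 →hi
  mid=-2.78747 |R|=1.00328 →lo
  ...
  [-2.78532,-2.78515] ⇒ x*=-2.7853
Stable set (-2.7853, 0).

z∈(-2.7853,0).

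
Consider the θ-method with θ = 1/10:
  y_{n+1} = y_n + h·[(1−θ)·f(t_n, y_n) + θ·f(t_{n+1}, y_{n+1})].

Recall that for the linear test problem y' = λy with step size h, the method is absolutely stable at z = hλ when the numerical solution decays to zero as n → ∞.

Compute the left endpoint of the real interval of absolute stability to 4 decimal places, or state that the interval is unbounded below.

On y'=λy, z=hλ:
  y_{n+1} = y_n + z·[9/10·y_n + 1/10·y_{n+1}] ⇒ (1 − 1/10z)y_{n+1} = (1 + 9/10z)y_n
  so R(z) = (1 + 9/10z)/(1 − 1/10z).

Need |R(x)|<1, x<0.
x=-0.69: |R|=0.3545
R=−1: 1+9/10x = −1+1/10x ⇒ -4/5x=2 ⇒ x=2/(-4/5)=-2.5000
Confirm numerically:
  x=-2.475: |R|=0.98397 <1
  x=-2.237: |R|=0.82806 <1
  x=-1.776: |R|=0.50815 <1
  x=-1.527: |R|=0.32472 <1
  x=-3.021: |R|=1.32010 >1
  x=-2.809: |R|=1.19299 >1
  x=-2.575: |R|=1.04771 >1
Interval (-2.5000, 0).

z* = -2.5000.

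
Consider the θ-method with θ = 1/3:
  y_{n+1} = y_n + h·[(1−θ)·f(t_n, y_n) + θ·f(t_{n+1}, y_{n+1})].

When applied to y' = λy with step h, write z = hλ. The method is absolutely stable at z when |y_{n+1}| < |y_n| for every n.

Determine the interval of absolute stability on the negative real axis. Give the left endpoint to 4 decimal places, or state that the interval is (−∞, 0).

(-6.0000, 0).

Test eqn y'=λy, z=hλ:
  y_{n+1} = y_n + z·[2/3·y_n + 1/3·y_{n+1}] ⇒ (1 − 1/3z)y_{n+1} = (1 + 2/3z)y_n
  R(z) = (1 + 2/3z)/(1 − 1/3z).

Find x<0 with |R(x)|<1.
x=-1.71: |R|=0.0892
R=−1: 1+2/3x = −1+1/3x ⇒ -1/3x=2 ⇒ x=2/(-1/3)=-6.0000
Confirm numerically:
  x=-5.919: |R|=0.99092 <1
  x=-5.090: |R|=0.88752 <1
  x=-4.858: |R|=0.85467 <1
  x=-4.537: |R|=0.80589 <1
  x=-6.409: |R|=1.04347 >1
  x=-6.155: |R|=1.01693 >1
Interval (-6.0000, 0).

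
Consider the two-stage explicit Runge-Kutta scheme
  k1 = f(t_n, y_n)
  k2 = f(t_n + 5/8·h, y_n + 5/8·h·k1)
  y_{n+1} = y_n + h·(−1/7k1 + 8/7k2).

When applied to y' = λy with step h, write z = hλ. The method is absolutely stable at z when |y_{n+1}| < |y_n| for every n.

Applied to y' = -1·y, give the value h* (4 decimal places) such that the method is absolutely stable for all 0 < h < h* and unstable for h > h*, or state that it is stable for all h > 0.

(-1.4000,0); λ=-1 ⇒ h* = (7/5)/1 = 1.4000.

On y'=λy, z=hλ:
  k1=λy_n ⇒ h·k1=z·y_n;  k2=λ(1+5/8z)y_n ⇒ h·k2=z(1+5/8z)y_n
  y_{n+1}/y_n = 1 − 1/7z + 8/7z(1+5/8z) = 1 + z + 5/7z²
  so R(z) = 1 + z + 5/7z².

Solve |R(x)|<1 on ℝ⁻.
x=-0.46: |R|=0.6911
R=1: x+5/7x²=0 ⇒ x=−7/5=-1.4000; min R=1−1/(4·5/7)=0.6500>−1
Confirm numerically:
  x=-1.343: |R|=0.94532 <1
  x=-0.970: |R|=0.70207 <1
  x=-0.720: |R|=0.65029 <1
  x=-1.895: |R|=1.67002 >1
  x=-1.699: |R|=1.36286 >1
Stable set (-1.4000, 0).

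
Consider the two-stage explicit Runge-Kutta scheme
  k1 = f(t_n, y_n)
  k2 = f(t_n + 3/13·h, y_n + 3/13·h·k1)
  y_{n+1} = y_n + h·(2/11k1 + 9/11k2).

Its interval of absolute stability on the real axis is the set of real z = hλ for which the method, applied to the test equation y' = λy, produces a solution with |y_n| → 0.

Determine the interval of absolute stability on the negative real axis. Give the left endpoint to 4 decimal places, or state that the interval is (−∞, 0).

z∈(-5.2963,0).

Set f=λy, z=hλ:
  k1=λy_n ⇒ h·k1=z·y_n;  k2=λ(1+3/13z)y_n ⇒ h·k2=z(1+3/13z)y_n
  y_{n+1}/y_n = 1 + 2/11z + 9/11z(1+3/13z) = 1 + z + 27/143z²
  R(z) = 1 + z + 27/143z².

Boundary: |R(x)|=1, x<0.
x=-0.81: |R|=0.3139
R=1: x+27/143x²=0 ⇒ x=−143/27=-5.2963; min R=1−1/(4·27/143)=-0.3241>−1
Confirm numerically:
  x=-4.507: |R|=0.32833 <1
  x=-4.195: |R|=0.12770 <1
  x=-3.783: |R|=0.08091 <1
  x=-3.435: |R|=0.20717 <1
  x=-5.724: |R|=1.46224 >1
  x=-5.538: |R|=1.25273 >1
  x=-5.327: |R|=1.03088 >1
Stable set (-5.2963, 0).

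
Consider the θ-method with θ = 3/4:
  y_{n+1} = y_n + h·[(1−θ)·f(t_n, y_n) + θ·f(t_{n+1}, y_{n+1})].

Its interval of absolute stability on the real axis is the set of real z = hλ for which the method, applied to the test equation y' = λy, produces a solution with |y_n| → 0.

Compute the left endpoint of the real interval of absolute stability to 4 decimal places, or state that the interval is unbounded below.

Set f=λy, z=hλ:
  y_{n+1} = y_n + z·[1/4·y_n + 3/4·y_{n+1}] ⇒ (1 − 3/4z)y_{n+1} = (1 + 1/4z)y_n
  ⇒ R(z) = (1 + 1/4z)/(1 − 3/4z).

Boundary: |R(x)|=1, x<0.
x=-1: |R|=0.4286
x=-2: |R|=0.2000
x=-10: |R|=0.1765
x=-100: |R|=0.3158
θ=3/4≥1/2 ⇒ |1+1/4x|<|1−3/4x| ∀x<0 ⇒ stable on all of ℝ⁻.

unbounded; (−∞, 0).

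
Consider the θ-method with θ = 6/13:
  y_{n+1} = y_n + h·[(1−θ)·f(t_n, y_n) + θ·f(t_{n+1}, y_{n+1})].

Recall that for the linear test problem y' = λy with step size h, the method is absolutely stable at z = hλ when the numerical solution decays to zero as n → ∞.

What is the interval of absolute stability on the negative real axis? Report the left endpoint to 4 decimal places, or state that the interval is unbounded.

(-26.0000, 0).

Test eqn y'=λy, z=hλ:
  y_{n+1} = y_n + z·[7/13·y_n + 6/13·y_{n+1}] ⇒ (1 − 6/13z)y_{n+1} = (1 + 7/13z)y_n
  ⇒ R(z) = (1 + 7/13z)/(1 − 6/13z).

Solve |R(x)|<1 on ℝ⁻.
x=-0.6: |R|=0.5301
R=−1: 1+7/13x = −1+6/13x ⇒ -1/13x=2 ⇒ x=2/(-1/13)=-26.0000
Confirm numerically:
  x=-24.490: |R|=0.99056 <1
  x=-12.492: |R|=0.84642 <1
  x=-11.763: |R|=0.82966 <1
  x=-26.533: |R|=1.00310 >1
  x=-26.100: |R|=1.00059 >1
  x=-26.053: |R|=1.00031 >1
Stable set (-26.0000, 0).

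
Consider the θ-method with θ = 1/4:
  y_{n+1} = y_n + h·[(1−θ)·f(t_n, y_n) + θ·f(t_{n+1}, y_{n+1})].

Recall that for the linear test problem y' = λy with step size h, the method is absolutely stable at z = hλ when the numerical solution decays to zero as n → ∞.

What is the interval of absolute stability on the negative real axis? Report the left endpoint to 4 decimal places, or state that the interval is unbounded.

Set f=λy, z=hλ:
  y_{n+1} = y_n + z·[3/4·y_n + 1/4·y_{n+1}] ⇒ (1 − 1/4z)y_{n+1} = (1 + 3/4z)y_n
  Hence R(z) = (1 + 3/4z)/(1 − 1/4z).

Solve |R(x)|<1 on ℝ⁻.
x=-1.59: |R|=0.1377
R=−1: 1+3/4x = −1+1/4x ⇒ -1/2x=2 ⇒ x=2/(-1/2)=-4.0000
Confirm numerically:
  x=-3.611: |R|=0.89778 <1
  x=-2.412: |R|=0.50468 <1
  x=-1.892: |R|=0.28445 <1
  x=-4.395: |R|=1.09410 >1
  x=-4.374: |R|=1.08932 >1
  x=-4.362: |R|=1.08658 >1
Stable set (-4.0000, 0).

z∈(-4.0000,0).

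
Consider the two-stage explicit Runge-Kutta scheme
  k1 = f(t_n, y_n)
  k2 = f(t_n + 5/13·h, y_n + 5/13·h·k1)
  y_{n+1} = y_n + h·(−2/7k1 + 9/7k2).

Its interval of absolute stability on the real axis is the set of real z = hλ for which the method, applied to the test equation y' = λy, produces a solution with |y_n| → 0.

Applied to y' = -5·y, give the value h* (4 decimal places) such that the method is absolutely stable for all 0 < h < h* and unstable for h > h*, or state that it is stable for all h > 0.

On y'=λy, z=hλ:
  k1=λy_n ⇒ h·k1=z·y_n;  k2=λ(1+5/13z)y_n ⇒ h·k2=z(1+5/13z)y_n
  y_{n+1}/y_n = 1 − 2/7z + 9/7z(1+5/13z) = 1 + z + 45/91z²
  R(z) = 1 + z + 45/91z².

Boundary: |R(x)|=1, x<0.
x=-0.99: |R|=0.4947
R=1: x+45/91x²=0 ⇒ x=−91/45=-2.0222; min R=1−1/(4·45/91)=0.4944>−1
Confirm numerically:
  x=-1.644: |R|=0.69252 <1
  x=-1.241: |R|=0.52058 <1
  x=-1.178: |R|=0.50822 <1
  x=-0.955: |R|=0.49600 <1
  x=-2.443: |R|=1.50833 >1
  x=-2.424: |R|=1.48160 >1
  x=-2.400: |R|=1.44835 >1
Interval (-2.0222, 0).

(-2.0222,0); λ=-5 ⇒ h* = (91/45)/5 = 0.4044.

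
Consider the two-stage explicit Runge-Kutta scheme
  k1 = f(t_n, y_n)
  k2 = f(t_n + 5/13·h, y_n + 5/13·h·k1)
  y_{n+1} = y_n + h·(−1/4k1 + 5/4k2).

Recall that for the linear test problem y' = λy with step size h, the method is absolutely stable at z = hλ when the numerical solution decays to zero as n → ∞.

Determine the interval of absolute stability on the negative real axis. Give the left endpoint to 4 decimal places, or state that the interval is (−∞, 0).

(-2.0800, 0).

On y'=λy, z=hλ:
  k1=λy_n ⇒ h·k1=z·y_n;  k2=λ(1+5/13z)y_n ⇒ h·k2=z(1+5/13z)y_n
  y_{n+1}/y_n = 1 − 1/4z + 5/4z(1+5/13z) = 1 + z + 25/52z²
  ⇒ R(z) = 1 + z + 25/52z².

Boundary: |R(x)|=1, x<0.
x=-0.72: |R|=0.5292
R=1: x+25/52x²=0 ⇒ x=−52/25=-2.0800; min R=1−1/(4·25/52)=0.4800>−1
Confirm numerically:
  x=-1.893: |R|=0.82981 <1
  x=-1.851: |R|=0.79621 <1
  x=-1.814: |R|=0.76802 <1
  x=-2.256: |R|=1.19089 >1
  x=-2.129: |R|=1.05015 >1
Stable set (-2.0800, 0).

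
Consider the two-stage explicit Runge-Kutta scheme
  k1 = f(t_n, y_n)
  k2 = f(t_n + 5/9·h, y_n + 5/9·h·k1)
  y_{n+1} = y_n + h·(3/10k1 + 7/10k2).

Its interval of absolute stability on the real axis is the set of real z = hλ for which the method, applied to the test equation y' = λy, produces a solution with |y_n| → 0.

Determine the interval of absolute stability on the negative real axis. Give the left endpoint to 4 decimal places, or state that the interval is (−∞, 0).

On y'=λy, z=hλ:
  k1=λy_n ⇒ h·k1=z·y_n;  k2=λ(1+5/9z)y_n ⇒ h·k2=z(1+5/9z)y_n
  y_{n+1}/y_n = 1 + 3/10z + 7/10z(1+5/9z) = 1 + z + 7/18z²
  so R(z) = 1 + z + 7/18z².

Boundary: |R(x)|=1, x<0.
x=-1.46: |R|=0.3690
R=1: x+7/18x²=0 ⇒ x=−18/7=-2.5714; min R=1−1/(4·7/18)=0.3571>−1
Confirm numerically:
  x=-2.104: |R|=0.61754 <1
  x=-1.453: |R|=0.36803 <1
  x=-1.147: |R|=0.36463 <1
  x=-2.917: |R|=1.39201 >1
  x=-2.832: |R|=1.28698 >1
  x=-2.825: |R|=1.27858 >1
Interval (-2.5714, 0).

(-2.5714, 0).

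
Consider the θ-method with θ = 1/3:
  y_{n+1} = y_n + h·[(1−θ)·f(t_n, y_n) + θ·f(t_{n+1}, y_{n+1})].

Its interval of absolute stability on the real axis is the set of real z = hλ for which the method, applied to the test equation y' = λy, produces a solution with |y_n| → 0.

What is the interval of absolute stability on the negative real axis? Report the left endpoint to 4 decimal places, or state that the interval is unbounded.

Set f=λy, z=hλ:
  y_{n+1} = y_n + z·[2/3·y_n + 1/3·y_{n+1}] ⇒ (1 − 1/3z)y_{n+1} = (1 + 2/3z)y_n
  ⇒ R(z) = (1 + 2/3z)/(1 − 1/3z).

Find x<0 with |R(x)|<1.
x=-0.64: |R|=0.4725
R=−1: 1+2/3x = −1+1/3x ⇒ -1/3x=2 ⇒ x=2/(-1/3)=-6.0000
Confirm numerically:
  x=-5.807: |R|=0.97809 <1
  x=-4.234: |R|=0.75588 <1
  x=-2.824: |R|=0.45467 <1
  x=-6.412: |R|=1.04377 >1
  x=-6.393: |R|=1.04184 >1
Interval (-6.0000, 0).

(-6.0000, 0).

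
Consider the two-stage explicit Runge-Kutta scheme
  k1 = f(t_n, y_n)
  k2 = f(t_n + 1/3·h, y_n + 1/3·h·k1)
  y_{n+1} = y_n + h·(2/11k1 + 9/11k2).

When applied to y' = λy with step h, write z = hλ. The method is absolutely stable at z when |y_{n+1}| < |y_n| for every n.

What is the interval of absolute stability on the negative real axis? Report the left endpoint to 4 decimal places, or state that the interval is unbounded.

(-3.6667, 0).

Test eqn y'=λy, z=hλ:
  k1=λy_n ⇒ h·k1=z·y_n;  k2=λ(1+1/3z)y_n ⇒ h·k2=z(1+1/3z)y_n
  y_{n+1}/y_n = 1 + 2/11z + 9/11z(1+1/3z) = 1 + z + 3/11z²
  ⇒ R(z) = 1 + z + 3/11z².

Find x<0 with |R(x)|<1.
x=-0.99: |R|=0.2773
R=1: x+3/11x²=0 ⇒ x=−11/3=-3.6667; min R=1−1/(4·3/11)=0.0833>−1
Confirm numerically:
  x=-3.290: |R|=0.66203 <1
  x=-2.752: |R|=0.31350 <1
  x=-1.777: |R|=0.08420 <1
  x=-3.957: |R|=1.31332 >1
  x=-3.885: |R|=1.23133 >1
  x=-3.748: |R|=1.08314 >1
Stable set (-3.6667, 0).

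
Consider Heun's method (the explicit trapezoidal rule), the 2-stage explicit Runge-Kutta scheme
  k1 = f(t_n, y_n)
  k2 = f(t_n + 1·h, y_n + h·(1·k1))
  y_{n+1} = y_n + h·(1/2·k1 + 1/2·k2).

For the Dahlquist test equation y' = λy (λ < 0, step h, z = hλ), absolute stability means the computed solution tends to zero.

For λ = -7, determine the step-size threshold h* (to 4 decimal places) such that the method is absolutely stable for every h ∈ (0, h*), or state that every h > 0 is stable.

With y'=λy (z=hλ):
  order 2, 2-stage ⇒ R(z)=1+z+z^2/2
  (e.g. R(-1.73)=0.76645, |R|=0.76645)

Need |R(x)|<1, x<0.
x=-1.73: |R|=0.7664
|R(-1.86)|=0.8698 |R(-1.71)|=0.7520 |R(-1.45)|=0.6013
Bisect:
  x_lo=-2.4705 |R|=1.5812  x_hi=-0.3435 |R|=0.7155
  mid=-1.40698 |R|=0.58282 →hi
  mid=-1.93874 |R|=0.94062 →hi
  mid=-2.20462 |R|=1.22555 →lo
  mid=-2.07168 |R|=1.07425 →lo
  mid=-2.00521 |R|=1.00522 →lo
  mid=-1.97197 |R|=0.97237 →hi
  mid=-1.98859 |R|=0.98866 →hi
  mid=-1.99690 |R|=0.99690 →hi
  ...
  [-2.00002,-1.99989] ⇒ x*=-2.0000
So |R|<1 on (-2.0000, 0).

(-2.0000,0); λ=-7 ⇒ h* = 0.2857.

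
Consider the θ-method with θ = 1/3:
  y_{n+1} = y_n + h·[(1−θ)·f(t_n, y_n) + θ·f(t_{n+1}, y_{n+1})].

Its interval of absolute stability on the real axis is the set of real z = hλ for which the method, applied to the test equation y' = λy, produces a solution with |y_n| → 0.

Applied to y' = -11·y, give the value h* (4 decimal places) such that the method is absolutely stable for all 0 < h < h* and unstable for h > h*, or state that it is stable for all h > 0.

(-6.0000,0); λ=-11 ⇒ h* = (6)/11 = 0.5455.

With y'=λy (z=hλ):
  y_{n+1} = y_n + z·[2/3·y_n + 1/3·y_{n+1}] ⇒ (1 − 1/3z)y_{n+1} = (1 + 2/3z)y_n
  ⇒ R(z) = (1 + 2/3z)/(1 − 1/3z).

Solve |R(x)|<1 on ℝ⁻.
x=-1.69: |R|=0.0810
R=−1: 1+2/3x = −1+1/3x ⇒ -1/3x=2 ⇒ x=2/(-1/3)=-6.0000
Confirm numerically:
  x=-4.612: |R|=0.81766 <1
  x=-4.299: |R|=0.76695 <1
  x=-3.979: |R|=0.71042 <1
  x=-2.997: |R|=0.49925 <1
  x=-6.436: |R|=1.04621 >1
  x=-6.045: |R|=1.00498 >1
Interval (-6.0000, 0).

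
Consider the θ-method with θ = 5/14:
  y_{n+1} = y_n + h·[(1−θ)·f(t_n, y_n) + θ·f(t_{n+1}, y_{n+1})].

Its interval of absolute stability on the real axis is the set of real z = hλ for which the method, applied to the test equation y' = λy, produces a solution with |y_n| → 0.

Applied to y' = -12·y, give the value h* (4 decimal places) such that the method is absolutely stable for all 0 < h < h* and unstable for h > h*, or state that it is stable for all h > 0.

With y'=λy (z=hλ):
  y_{n+1} = y_n + z·[9/14·y_n + 5/14·y_{n+1}] ⇒ (1 − 5/14z)y_{n+1} = (1 + 9/14z)y_n
  R(z) = (1 + 9/14z)/(1 − 5/14z).

Solve |R(x)|<1 on ℝ⁻.
x=-1: |R|=0.2632
R=−1: 1+9/14x = −1+5/14x ⇒ -2/7x=2 ⇒ x=2/(-2/7)=-7.0000
Confirm numerically:
  x=-6.670: |R|=0.97212 <1
  x=-5.511: |R|=0.85667 <1
  x=-5.465: |R|=0.85142 <1
  x=-5.269: |R|=0.82838 <1
  x=-7.475: |R|=1.03698 >1
  x=-7.168: |R|=1.01348 >1
  x=-7.094: |R|=1.00760 >1
Stable set (-7.0000, 0).

(-7.0000,0); λ=-12 ⇒ h* = (7)/12 = 0.5833.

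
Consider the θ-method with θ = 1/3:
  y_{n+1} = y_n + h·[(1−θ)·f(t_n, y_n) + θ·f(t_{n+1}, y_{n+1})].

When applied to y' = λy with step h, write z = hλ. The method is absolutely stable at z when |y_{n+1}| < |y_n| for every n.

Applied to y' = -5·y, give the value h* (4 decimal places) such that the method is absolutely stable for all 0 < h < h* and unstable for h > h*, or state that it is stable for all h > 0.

With y'=λy (z=hλ):
  y_{n+1} = y_n + z·[2/3·y_n + 1/3·y_{n+1}] ⇒ (1 − 1/3z)y_{n+1} = (1 + 2/3z)y_n
  ⇒ R(z) = (1 + 2/3z)/(1 − 1/3z).

Need |R(x)|<1, x<0.
x=-1.25: |R|=0.1176
R=−1: 1+2/3x = −1+1/3x ⇒ -1/3x=2 ⇒ x=2/(-1/3)=-6.0000
Confirm numerically:
  x=-5.801: |R|=0.97739 <1
  x=-3.713: |R|=0.65932 <1
  x=-2.963: |R|=0.49069 <1
  x=-2.402: |R|=0.33395 <1
  x=-6.526: |R|=1.05522 >1
  x=-6.198: |R|=1.02153 >1
So |R|<1 on (-6.0000, 0).

(-6.0000,0); λ=-5 ⇒ h* = (6)/5 = 1.2000.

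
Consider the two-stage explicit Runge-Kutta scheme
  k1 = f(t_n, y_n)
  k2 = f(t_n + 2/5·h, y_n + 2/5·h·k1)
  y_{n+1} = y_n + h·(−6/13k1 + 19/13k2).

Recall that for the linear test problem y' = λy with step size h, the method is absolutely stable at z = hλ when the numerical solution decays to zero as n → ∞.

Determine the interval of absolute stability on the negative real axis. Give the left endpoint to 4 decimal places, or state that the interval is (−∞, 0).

Set f=λy, z=hλ:
  k1=λy_n ⇒ h·k1=z·y_n;  k2=λ(1+2/5z)y_n ⇒ h·k2=z(1+2/5z)y_n
  y_{n+1}/y_n = 1 − 6/13z + 19/13z(1+2/5z) = 1 + z + 38/65z²
  R(z) = 1 + z + 38/65z².

Boundary: |R(x)|=1, x<0.
x=-1.66: |R|=0.9510
R=1: x+38/65x²=0 ⇒ x=−65/38=-1.7105; min R=1−1/(4·38/65)=0.5724>−1
Confirm numerically:
  x=-1.458: |R|=0.78475 <1
  x=-1.395: |R|=0.74268 <1
  x=-0.918: |R|=0.57467 <1
  x=-2.190: |R|=1.61387 >1
  x=-2.081: |R|=1.45071 >1
  x=-1.927: |R|=1.24387 >1
So |R|<1 on (-1.7105, 0).

(-1.7105, 0).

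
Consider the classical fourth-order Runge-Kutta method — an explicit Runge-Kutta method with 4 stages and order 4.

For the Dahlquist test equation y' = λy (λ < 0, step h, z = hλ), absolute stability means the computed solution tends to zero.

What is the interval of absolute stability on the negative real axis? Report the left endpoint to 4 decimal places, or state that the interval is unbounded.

(-2.7853, 0).

On y'=λy, z=hλ:
  order 4, 4-stage ⇒ R(z)=1+z+z^2/2+z^3/6+z^4/24
  (e.g. R(-0.98)=0.38177, |R|=0.38177)

Need |R(x)|<1, x<0.
x=-0.98: |R|=0.3818
|R(-3.09)|=1.5654 |R(-2.09)|=0.3675 |R(-0.82)|=0.4431
Bisect:
  x_lo=-3.6628 |R|=3.3549  x_hi=-0.1029 |R|=0.9022
  mid=-1.88285 |R|=0.30089 →hi
  mid=-2.77283 |R|=0.98137 →hi
  mid=-3.21782 |R|=1.87348 →lo
  mid=-2.99532 |R|=1.36568 →lo
  mid=-2.88408 |R|=1.15944 →lo
  mid=-2.82845 |R|=1.06705 →lo
  mid=-2.80064 |R|=1.02339 →lo
  mid=-2.78674 |R|=1.00218 →lo
  ...
  [-2.78543,-2.78522] ⇒ x*=-2.7853
So |R|<1 on (-2.7853, 0).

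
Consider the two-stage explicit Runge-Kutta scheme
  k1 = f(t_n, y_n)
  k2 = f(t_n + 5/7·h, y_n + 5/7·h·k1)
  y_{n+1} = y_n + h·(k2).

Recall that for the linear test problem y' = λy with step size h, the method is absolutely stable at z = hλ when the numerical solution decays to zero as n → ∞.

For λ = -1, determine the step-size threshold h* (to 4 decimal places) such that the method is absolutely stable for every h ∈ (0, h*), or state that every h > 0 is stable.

On y'=λy, z=hλ:
  k1=λy_n ⇒ h·k1=z·y_n;  k2=λ(1+5/7z)y_n ⇒ h·k2=z(1+5/7z)y_n
  y_{n+1}/y_n = 1 + z(1+5/7z) = 1 + z + 5/7z²
  so R(z) = 1 + z + 5/7z².

Solve |R(x)|<1 on ℝ⁻.
x=-0.33: |R|=0.7478
R=1: x+5/7x²=0 ⇒ x=−7/5=-1.4000; min R=1−1/(4·5/7)=0.6500>−1
Confirm numerically:
  x=-1.195: |R|=0.82502 <1
  x=-1.124: |R|=0.77841 <1
  x=-0.731: |R|=0.65069 <1
  x=-0.667: |R|=0.65078 <1
  x=-1.754: |R|=1.44351 >1
  x=-1.586: |R|=1.21071 >1
Interval (-1.4000, 0).

(-1.4000,0); λ=-1 ⇒ h* = (7/5)/1 = 1.4000.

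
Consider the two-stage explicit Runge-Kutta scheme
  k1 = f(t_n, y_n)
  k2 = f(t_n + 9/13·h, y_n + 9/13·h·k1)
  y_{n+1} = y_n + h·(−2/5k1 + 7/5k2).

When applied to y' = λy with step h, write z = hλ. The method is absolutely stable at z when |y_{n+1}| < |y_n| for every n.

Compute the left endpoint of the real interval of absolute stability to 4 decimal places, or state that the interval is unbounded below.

With y'=λy (z=hλ):
  k1=λy_n ⇒ h·k1=z·y_n;  k2=λ(1+9/13z)y_n ⇒ h·k2=z(1+9/13z)y_n
  y_{n+1}/y_n = 1 − 2/5z + 7/5z(1+9/13z) = 1 + z + 63/65z²
  ⇒ R(z) = 1 + z + 63/65z².

Need |R(x)|<1, x<0.
x=-0.55: |R|=0.7432
R=1: x+63/65x²=0 ⇒ x=−65/63=-1.0317; min R=1−1/(4·63/65)=0.7421>−1
Confirm numerically:
  x=-0.899: |R|=0.88433 <1
  x=-0.776: |R|=0.80765 <1
  x=-0.519: |R|=0.74207 <1
  x=-0.427: |R|=0.74972 <1
  x=-1.629: |R|=1.94299 >1
  x=-1.190: |R|=1.18253 >1
  x=-1.174: |R|=1.16187 >1
Interval (-1.0317, 0).

z* = -1.0317.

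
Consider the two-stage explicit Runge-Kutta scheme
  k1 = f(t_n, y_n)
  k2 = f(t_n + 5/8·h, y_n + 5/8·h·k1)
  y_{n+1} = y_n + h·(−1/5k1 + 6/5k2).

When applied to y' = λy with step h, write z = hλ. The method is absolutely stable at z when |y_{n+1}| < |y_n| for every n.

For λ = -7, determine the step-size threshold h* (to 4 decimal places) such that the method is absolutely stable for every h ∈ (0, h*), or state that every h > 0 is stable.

Set f=λy, z=hλ:
  k1=λy_n ⇒ h·k1=z·y_n;  k2=λ(1+5/8z)y_n ⇒ h·k2=z(1+5/8z)y_n
  y_{n+1}/y_n = 1 − 1/5z + 6/5z(1+5/8z) = 1 + z + 3/4z²
  R(z) = 1 + z + 3/4z².

Need |R(x)|<1, x<0.
x=-1.57: |R|=1.2787
R=1: x+3/4x²=0 ⇒ x=−4/3=-1.3333; min R=1−1/(4·3/4)=0.6667>−1
Confirm numerically:
  x=-1.297: |R|=0.96466 <1
  x=-1.063: |R|=0.78448 <1
  x=-0.725: |R|=0.66922 <1
  x=-0.638: |R|=0.66728 <1
  x=-1.704: |R|=1.47371 >1
  x=-1.585: |R|=1.29917 >1
  x=-1.419: |R|=1.09117 >1
So |R|<1 on (-1.3333, 0).

(-1.3333,0); λ=-7 ⇒ h* = (4/3)/7 = 0.1905.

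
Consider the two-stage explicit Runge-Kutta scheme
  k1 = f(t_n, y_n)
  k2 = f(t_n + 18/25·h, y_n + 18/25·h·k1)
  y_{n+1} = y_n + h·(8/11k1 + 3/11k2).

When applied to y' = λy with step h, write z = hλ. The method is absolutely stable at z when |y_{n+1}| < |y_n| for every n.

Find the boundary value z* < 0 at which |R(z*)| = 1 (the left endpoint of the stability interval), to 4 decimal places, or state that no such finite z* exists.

left endpoint -5.0926.

On y'=λy, z=hλ:
  k1=λy_n ⇒ h·k1=z·y_n;  k2=λ(1+18/25z)y_n ⇒ h·k2=z(1+18/25z)y_n
  y_{n+1}/y_n = 1 + 8/11z + 3/11z(1+18/25z) = 1 + z + 54/275z²
  R(z) = 1 + z + 54/275z².

Need |R(x)|<1, x<0.
x=-1.1: |R|=0.1376
R=1: x+54/275x²=0 ⇒ x=−275/54=-5.0926; min R=1−1/(4·54/275)=-0.2731>−1
Confirm numerically:
  x=-5.036: |R|=0.94404 <1
  x=-3.995: |R|=0.13897 <1
  x=-3.483: |R|=0.10086 <1
  x=-2.243: |R|=0.25508 <1
  x=-5.506: |R|=1.44697 >1
  x=-5.157: |R|=1.06522 >1
Interval (-5.0926, 0).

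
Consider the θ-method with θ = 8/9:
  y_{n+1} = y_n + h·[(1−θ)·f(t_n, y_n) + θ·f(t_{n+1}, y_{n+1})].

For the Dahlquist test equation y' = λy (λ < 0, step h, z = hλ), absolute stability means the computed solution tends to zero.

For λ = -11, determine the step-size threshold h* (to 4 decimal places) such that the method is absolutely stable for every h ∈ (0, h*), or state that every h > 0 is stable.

On y'=λy, z=hλ:
  y_{n+1} = y_n + z·[1/9·y_n + 8/9·y_{n+1}] ⇒ (1 − 8/9z)y_{n+1} = (1 + 1/9z)y_n
  ⇒ R(z) = (1 + 1/9z)/(1 − 8/9z).

Solve |R(x)|<1 on ℝ⁻.
x=-1.6: |R|=0.3394
x=-2: |R|=0.2800
x=-10: |R|=0.0112
x=-100: |R|=0.1125
θ=8/9≥1/2 ⇒ |1+1/9x|<|1−8/9x| ∀x<0 ⇒ stable on all of ℝ⁻.

interval (−∞, 0). Any h>0 works for λ=-11.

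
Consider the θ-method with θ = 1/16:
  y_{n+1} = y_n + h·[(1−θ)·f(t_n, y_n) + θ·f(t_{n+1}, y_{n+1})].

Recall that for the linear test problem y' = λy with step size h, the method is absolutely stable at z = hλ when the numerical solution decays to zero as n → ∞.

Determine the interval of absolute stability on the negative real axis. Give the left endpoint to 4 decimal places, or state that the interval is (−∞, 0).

With y'=λy (z=hλ):
  y_{n+1} = y_n + z·[15/16·y_n + 1/16·y_{n+1}] ⇒ (1 − 1/16z)y_{n+1} = (1 + 15/16z)y_n
  R(z) = (1 + 15/16z)/(1 − 1/16z).

Need |R(x)|<1, x<0.
x=-1.76: |R|=0.5856
R=−1: 1+15/16x = −1+1/16x ⇒ -7/8x=2 ⇒ x=2/(-7/8)=-2.2857
Confirm numerically:
  x=-1.544: |R|=0.40812 <1
  x=-1.531: |R|=0.39730 <1
  x=-1.024: |R|=0.03759 <1
  x=-2.695: |R|=1.30650 >1
  x=-2.437: |R|=1.11488 >1
Interval (-2.2857, 0).

(-2.2857, 0).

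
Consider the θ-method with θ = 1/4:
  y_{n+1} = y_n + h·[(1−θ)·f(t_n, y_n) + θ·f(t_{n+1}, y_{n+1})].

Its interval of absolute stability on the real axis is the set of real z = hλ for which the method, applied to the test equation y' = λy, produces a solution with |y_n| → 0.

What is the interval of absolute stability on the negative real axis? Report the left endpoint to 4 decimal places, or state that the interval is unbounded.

Set f=λy, z=hλ:
  y_{n+1} = y_n + z·[3/4·y_n + 1/4·y_{n+1}] ⇒ (1 − 1/4z)y_{n+1} = (1 + 3/4z)y_n
  R(z) = (1 + 3/4z)/(1 − 1/4z).

Solve |R(x)|<1 on ℝ⁻.
x=-1.77: |R|=0.2270
R=−1: 1+3/4x = −1+1/4x ⇒ -1/2x=2 ⇒ x=2/(-1/2)=-4.0000
Confirm numerically:
  x=-3.900: |R|=0.97468 <1
  x=-3.147: |R|=0.76130 <1
  x=-2.216: |R|=0.42600 <1
  x=-4.181: |R|=1.04425 >1
  x=-4.083: |R|=1.02054 >1
So |R|<1 on (-4.0000, 0).

z∈(-4.0000,0).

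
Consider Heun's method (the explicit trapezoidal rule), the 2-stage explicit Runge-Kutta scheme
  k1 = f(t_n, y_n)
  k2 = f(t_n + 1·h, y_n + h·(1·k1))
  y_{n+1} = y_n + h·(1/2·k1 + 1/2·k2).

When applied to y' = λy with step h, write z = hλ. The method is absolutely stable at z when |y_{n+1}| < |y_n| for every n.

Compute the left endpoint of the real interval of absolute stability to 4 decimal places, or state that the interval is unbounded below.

Set f=λy, z=hλ:
  order 2, 2-stage ⇒ R(z)=1+z+z^2/2
  (e.g. R(-0.67)=0.55445, |R|=0.55445)

Find x<0 with |R(x)|<1.
x=-0.67: |R|=0.5544
|R(-1.91)|=0.9140 |R(-1.61)|=0.6861 |R(-1.49)|=0.6200
Bisect:
  x_lo=-2.6466 |R|=1.8556  x_hi=-0.3716 |R|=0.6974
  mid=-1.50912 |R|=0.62960 →hi
  mid=-2.07786 |R|=1.08089 →lo
  mid=-1.79349 |R|=0.81481 →hi
  mid=-1.93567 |R|=0.93774 →hi
  mid=-2.00676 |R|=1.00679 →lo
  mid=-1.97122 |R|=0.97163 →hi
  mid=-1.98899 |R|=0.98905 →hi
  mid=-1.99788 |R|=0.99788 →hi
  mid=-2.00232 |R|=1.00232 →lo
  ...
  [-2.00010,-1.99996] ⇒ x*=-2.0000
So |R|<1 on (-2.0000, 0).

left endpoint -2.0000.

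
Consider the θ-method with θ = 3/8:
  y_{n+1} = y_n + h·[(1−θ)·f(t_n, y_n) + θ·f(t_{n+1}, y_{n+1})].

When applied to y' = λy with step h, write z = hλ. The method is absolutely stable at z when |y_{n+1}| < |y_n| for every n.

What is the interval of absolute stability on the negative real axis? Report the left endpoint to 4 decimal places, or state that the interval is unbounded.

On y'=λy, z=hλ:
  y_{n+1} = y_n + z·[5/8·y_n + 3/8·y_{n+1}] ⇒ (1 − 3/8z)y_{n+1} = (1 + 5/8z)y_n
  Hence R(z) = (1 + 5/8z)/(1 − 3/8z).

Boundary: |R(x)|=1, x<0.
x=-1.66: |R|=0.0231
R=−1: 1+5/8x = −1+3/8x ⇒ -1/4x=2 ⇒ x=2/(-1/4)=-8.0000
Confirm numerically:
  x=-7.512: |R|=0.96804 <1
  x=-7.326: |R|=0.95503 <1
  x=-5.479: |R|=0.79367 <1
  x=-8.427: |R|=1.02566 >1
  x=-8.256: |R|=1.01562 >1
  x=-8.026: |R|=1.00162 >1
Stable set (-8.0000, 0).

(-8.0000, 0).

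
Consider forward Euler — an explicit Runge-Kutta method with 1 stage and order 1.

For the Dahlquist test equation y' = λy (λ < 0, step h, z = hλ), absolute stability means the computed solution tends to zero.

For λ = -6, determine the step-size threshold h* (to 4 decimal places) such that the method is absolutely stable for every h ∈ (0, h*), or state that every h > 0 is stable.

(-2.0000,0); λ=-6 ⇒ h* = 0.3333.

Test eqn y'=λy, z=hλ:
  order 1, 1-stage ⇒ R(z)=1+z
  (e.g. R(-1.41)=-0.41000, |R|=0.41000)

Solve |R(x)|<1 on ℝ⁻.
x=-1.41: |R|=0.4100
|R(-1.68)|=0.6800 |R(-1.6)|=0.6000 |R(-0.6)|=0.4000
Bisect:
  x_lo=-2.3878 |R|=1.3878  x_hi=-0.2677 |R|=0.7323
  mid=-1.32776 |R|=0.32776 →hi
  mid=-1.85777 |R|=0.85777 →hi
  mid=-2.12277 |R|=1.12277 →lo
  mid=-1.99027 |R|=0.99027 →hi
  mid=-2.05652 |R|=1.05652 →lo
  mid=-2.02340 |R|=1.02340 →lo
  mid=-2.00683 |R|=1.00683 →lo
  mid=-1.99855 |R|=0.99855 →hi
  mid=-2.00269 |R|=1.00269 →lo
  mid=-2.00062 |R|=1.00062 →lo
  ...
  [-2.00011,-1.99998] ⇒ x*=-2.0000
Interval (-2.0000, 0).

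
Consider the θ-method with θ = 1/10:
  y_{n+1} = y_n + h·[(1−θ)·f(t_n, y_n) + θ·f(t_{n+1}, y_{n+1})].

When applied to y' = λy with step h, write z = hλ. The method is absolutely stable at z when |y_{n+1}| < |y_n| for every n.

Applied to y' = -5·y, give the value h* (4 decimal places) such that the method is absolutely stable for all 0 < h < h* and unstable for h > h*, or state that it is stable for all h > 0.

(-2.5000,0); λ=-5 ⇒ h* = (5/2)/5 = 0.5000.

On y'=λy, z=hλ:
  y_{n+1} = y_n + z·[9/10·y_n + 1/10·y_{n+1}] ⇒ (1 − 1/10z)y_{n+1} = (1 + 9/10z)y_n
  R(z) = (1 + 9/10z)/(1 − 1/10z).

Find x<0 with |R(x)|<1.
x=-1.71: |R|=0.4603
R=−1: 1+9/10x = −1+1/10x ⇒ -4/5x=2 ⇒ x=2/(-4/5)=-2.5000
Confirm numerically:
  x=-2.371: |R|=0.91658 <1
  x=-1.940: |R|=0.62479 <1
  x=-1.890: |R|=0.58957 <1
  x=-1.248: |R|=0.10953 <1
  x=-2.771: |R|=1.16976 >1
  x=-2.598: |R|=1.06223 >1
So |R|<1 on (-2.5000, 0).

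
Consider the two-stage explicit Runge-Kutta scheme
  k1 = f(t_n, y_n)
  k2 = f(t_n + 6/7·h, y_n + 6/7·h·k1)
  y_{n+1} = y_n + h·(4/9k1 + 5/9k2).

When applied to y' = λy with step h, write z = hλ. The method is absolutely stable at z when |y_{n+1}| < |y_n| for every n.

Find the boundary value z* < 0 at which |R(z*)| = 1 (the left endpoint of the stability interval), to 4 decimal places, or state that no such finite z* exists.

With y'=λy (z=hλ):
  k1=λy_n ⇒ h·k1=z·y_n;  k2=λ(1+6/7z)y_n ⇒ h·k2=z(1+6/7z)y_n
  y_{n+1}/y_n = 1 + 4/9z + 5/9z(1+6/7z) = 1 + z + 10/21z²
  R(z) = 1 + z + 10/21z².

Boundary: |R(x)|=1, x<0.
x=-0.78: |R|=0.5097
R=1: x+10/21x²=0 ⇒ x=−21/10=-2.1000; min R=1−1/(4·10/21)=0.4750>−1
Confirm numerically:
  x=-1.698: |R|=0.67495 <1
  x=-1.536: |R|=0.58747 <1
  x=-1.386: |R|=0.52876 <1
  x=-1.374: |R|=0.52499 <1
  x=-2.678: |R|=1.73709 >1
  x=-2.151: |R|=1.05224 >1
Interval (-2.1000, 0).

left endpoint -2.1000.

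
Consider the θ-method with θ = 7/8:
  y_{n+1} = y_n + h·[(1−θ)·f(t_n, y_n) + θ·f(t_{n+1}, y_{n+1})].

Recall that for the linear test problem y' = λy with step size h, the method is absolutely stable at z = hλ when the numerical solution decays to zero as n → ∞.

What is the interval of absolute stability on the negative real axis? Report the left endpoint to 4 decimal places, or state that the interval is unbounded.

With y'=λy (z=hλ):
  y_{n+1} = y_n + z·[1/8·y_n + 7/8·y_{n+1}] ⇒ (1 − 7/8z)y_{n+1} = (1 + 1/8z)y_n
  R(z) = (1 + 1/8z)/(1 − 7/8z).

Find x<0 with |R(x)|<1.
x=-0.56: |R|=0.6242
x=-2: |R|=0.2727
x=-10: |R|=0.0256
x=-100: |R|=0.1299
θ=7/8≥1/2 ⇒ |1+1/8x|<|1−7/8x| ∀x<0 ⇒ unbounded interval.

(−∞, 0) — no finite endpoint.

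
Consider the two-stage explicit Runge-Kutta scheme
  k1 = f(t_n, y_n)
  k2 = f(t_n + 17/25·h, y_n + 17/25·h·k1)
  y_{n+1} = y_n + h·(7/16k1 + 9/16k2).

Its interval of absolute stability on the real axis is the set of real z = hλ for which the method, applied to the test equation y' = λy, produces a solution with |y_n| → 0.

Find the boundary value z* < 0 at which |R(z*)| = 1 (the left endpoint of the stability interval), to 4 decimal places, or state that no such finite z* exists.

On y'=λy, z=hλ:
  k1=λy_n ⇒ h·k1=z·y_n;  k2=λ(1+17/25z)y_n ⇒ h·k2=z(1+17/25z)y_n
  y_{n+1}/y_n = 1 + 7/16z + 9/16z(1+17/25z) = 1 + z + 153/400z²
  Hence R(z) = 1 + z + 153/400z².

Boundary: |R(x)|=1, x<0.
x=-1.53: |R|=0.3654
R=1: x+153/400x²=0 ⇒ x=−400/153=-2.6144; min R=1−1/(4·153/400)=0.3464>−1
Confirm numerically:
  x=-2.372: |R|=0.78009 <1
  x=-2.018: |R|=0.53966 <1
  x=-1.527: |R|=0.36489 <1
  x=-1.385: |R|=0.34872 <1
  x=-3.110: |R|=1.58958 >1
  x=-2.776: |R|=1.17161 >1
  x=-2.719: |R|=1.10881 >1
Stable set (-2.6144, 0).

z* = -2.6144.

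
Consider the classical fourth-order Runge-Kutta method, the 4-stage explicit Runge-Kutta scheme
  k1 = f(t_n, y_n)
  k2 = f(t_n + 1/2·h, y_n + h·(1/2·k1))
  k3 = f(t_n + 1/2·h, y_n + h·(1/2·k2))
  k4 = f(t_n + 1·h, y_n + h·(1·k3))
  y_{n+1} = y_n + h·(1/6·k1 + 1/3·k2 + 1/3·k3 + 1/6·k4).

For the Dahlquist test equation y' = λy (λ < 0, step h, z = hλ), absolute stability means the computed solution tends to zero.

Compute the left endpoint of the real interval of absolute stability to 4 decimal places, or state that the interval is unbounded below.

With y'=λy (z=hλ):
  order 4, 4-stage ⇒ R(z)=1+z+z^2/2+z^3/6+z^4/24
  (e.g. R(-1.13)=0.33590, |R|=0.33590)

Need |R(x)|<1, x<0.
x=-1.13: |R|=0.3359
|R(-2.9)|=1.1872 |R(-1.9)|=0.3048 |R(-1.54)|=0.2714
Bisect:
  x_lo=-3.6457 |R|=3.2846  x_hi=-0.3741 |R|=0.6880
  mid=-2.00989 |R|=0.33668 →hi
  mid=-2.82780 |R|=1.06601 →lo
  mid=-2.41885 |R|=0.57419 →hi
  mid=-2.62333 |R|=0.78203 →hi
  mid=-2.72556 |R|=0.91362 →hi
  mid=-2.77668 |R|=0.98710 →hi
  mid=-2.80224 |R|=1.02586 →lo
  mid=-2.78946 |R|=1.00631 →lo
  mid=-2.78307 |R|=0.99666 →hi
  mid=-2.78627 |R|=1.00147 →lo
  ...
  [-2.78547,-2.78527] ⇒ x*=-2.7853
Stable set (-2.7853, 0).

z* = -2.7853.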